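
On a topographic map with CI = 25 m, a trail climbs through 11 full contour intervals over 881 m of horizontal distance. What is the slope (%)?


elevation change = 11 * 25 = 275 m
slope = 275 / 881 * 100 = 31.2%

31.2%


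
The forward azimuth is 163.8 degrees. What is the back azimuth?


back azimuth = (163.8 + 180) mod 360 = 343.8 degrees

343.8 degrees


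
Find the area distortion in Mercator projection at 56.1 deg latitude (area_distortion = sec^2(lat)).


area_distortion = 1/cos^2(56.1) = 3.215

3.215


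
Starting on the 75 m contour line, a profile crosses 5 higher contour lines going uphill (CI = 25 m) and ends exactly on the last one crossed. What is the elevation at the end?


elevation = 75 + 5 * 25 = 200 m

200 m


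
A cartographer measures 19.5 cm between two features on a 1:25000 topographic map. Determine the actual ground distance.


ground = 19.5 cm * 25000 / 100 = 4875.0 m = 4.875 km

4.875 km


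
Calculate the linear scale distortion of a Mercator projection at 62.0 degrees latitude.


SF = 1 / cos(62.0) = 1 / 0.469472 = 2.13

2.13


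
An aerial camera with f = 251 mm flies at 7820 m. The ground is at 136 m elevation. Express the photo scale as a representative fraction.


scale = f / (H - h) = 251 mm / 7684 m = 251 / 7684000 = 1:30614

1:30614


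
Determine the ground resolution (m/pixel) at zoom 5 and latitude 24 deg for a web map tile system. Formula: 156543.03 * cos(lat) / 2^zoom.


res = 156543.03 * cos(24) / 2^5 = 156543.03 * 0.91354546 / 32 = 4469.04 m/pixel

4469.04 m/pixel


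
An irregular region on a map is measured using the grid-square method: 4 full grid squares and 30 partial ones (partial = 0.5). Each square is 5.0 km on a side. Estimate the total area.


effective squares = 4 + 30 * 0.5 = 19.0
area = 19.0 * 25.0 = 475.0 km^2

475.0 km^2


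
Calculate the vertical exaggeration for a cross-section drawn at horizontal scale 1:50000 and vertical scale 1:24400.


VE = horizontal_scale / vertical_scale = 50000 / 24400 ≈ 2.0

2.0x


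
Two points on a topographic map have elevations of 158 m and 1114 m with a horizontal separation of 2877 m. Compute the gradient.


gradient = (1114 - 158) / 2877 = 956 / 2877 = 0.3323

0.3323


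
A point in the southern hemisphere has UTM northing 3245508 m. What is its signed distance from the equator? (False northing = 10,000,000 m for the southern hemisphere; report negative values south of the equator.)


For southern: actual = 3245508 - 10000000 = -6754492 m

-6754492 m


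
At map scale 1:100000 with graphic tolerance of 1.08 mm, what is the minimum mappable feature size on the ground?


ground = 1.08 mm * 100000 / 1000 = 108.0 m

108.0 m


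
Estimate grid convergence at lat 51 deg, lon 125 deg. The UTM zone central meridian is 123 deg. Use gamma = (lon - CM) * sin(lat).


gamma = (125 - 123) * sin(51) = 2 * 0.777146 = 1.554 degrees

1.554 degrees


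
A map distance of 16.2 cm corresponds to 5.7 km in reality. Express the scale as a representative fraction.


ground = 5.7 km = 570000 cm; RF denominator = ground / map = 570000 / 16.2 ≈ 35185; RF = 1:35185

1:35185


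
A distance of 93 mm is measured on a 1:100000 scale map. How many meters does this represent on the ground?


ground = 93 mm * 100000 / 1000 = 9300.0 m

9300.0 m


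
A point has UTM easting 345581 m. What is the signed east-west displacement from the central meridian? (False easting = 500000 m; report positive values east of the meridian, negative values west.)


displacement = 345581 - 500000 = -154419 m

-154419 m


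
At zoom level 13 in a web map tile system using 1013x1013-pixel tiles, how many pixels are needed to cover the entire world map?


tiles per axis = 2^13 = 8192
total tiles = 8192^2 = 67108864
pixels per axis = 8192 * 1013 = 8298496
total pixels = 8298496^2 = 68865035862016

68865035862016 pixels


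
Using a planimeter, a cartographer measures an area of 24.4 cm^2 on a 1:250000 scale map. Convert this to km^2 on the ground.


ground_area = 24.4 * (250000/100)^2 = 152500000.0 m^2 = 152.5 km^2

152.5 km^2


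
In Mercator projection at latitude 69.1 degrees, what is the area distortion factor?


area_distortion = 1/cos^2(69.1) = 7.858

7.858


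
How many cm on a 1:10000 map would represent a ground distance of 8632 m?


map_cm = 8632 * 100 / 10000 = 86.32 cm

86.32 cm


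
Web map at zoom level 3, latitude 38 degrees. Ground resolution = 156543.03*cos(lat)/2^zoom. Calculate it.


res = 156543.03 * cos(38) / 2^3 = 156543.03 * 0.78801075 / 8 = 15419.7 m/pixel

15419.7 m/pixel


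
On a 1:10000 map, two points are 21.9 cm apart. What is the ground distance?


ground = 21.9 cm * 10000 / 100 = 2190.0 m = 2.19 km

2.19 km


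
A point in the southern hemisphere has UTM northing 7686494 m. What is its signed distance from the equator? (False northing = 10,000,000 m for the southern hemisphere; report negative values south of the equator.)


For southern: actual = 7686494 - 10000000 = -2313506 m

-2313506 m


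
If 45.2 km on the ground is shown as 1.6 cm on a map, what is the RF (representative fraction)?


ground = 45.2 km = 4520000 cm; RF denominator = ground / map = 4520000 / 1.6 = 2825000; RF = 1:2825000

1:2825000


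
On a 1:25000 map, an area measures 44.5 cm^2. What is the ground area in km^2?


ground_area = 44.5 * (25000/100)^2 = 2781250.0 m^2 = 2.78125 km^2 ≈ 2.781 km^2

2.781 km^2


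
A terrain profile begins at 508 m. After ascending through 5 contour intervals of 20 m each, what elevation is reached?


elevation = 508 + 5 * 20 = 608 m

608 m


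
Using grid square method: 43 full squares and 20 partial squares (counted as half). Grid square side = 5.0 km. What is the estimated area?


effective squares = 43 + 20 * 0.5 = 53.0
area = 53.0 * 25.0 = 1325.0 km^2

1325.0 km^2


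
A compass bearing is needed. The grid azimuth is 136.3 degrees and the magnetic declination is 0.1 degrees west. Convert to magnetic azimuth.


magnetic azimuth = grid azimuth - declination (east +ve)
mag_az = 136.3 - -0.1 = 136.4 degrees

136.4 degrees


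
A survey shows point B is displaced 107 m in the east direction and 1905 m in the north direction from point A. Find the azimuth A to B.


az = atan2(107, 1905) = 3.2 deg
adjusted to 0-360: 3.2 degrees

3.2 degrees


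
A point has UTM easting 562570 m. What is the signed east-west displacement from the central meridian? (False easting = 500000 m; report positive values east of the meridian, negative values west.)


displacement = 562570 - 500000 = 62570 m

62570 m


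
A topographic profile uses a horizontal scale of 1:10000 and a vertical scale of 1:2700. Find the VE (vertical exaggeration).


VE = horizontal_scale / vertical_scale = 10000 / 2700 ≈ 3.7

3.7x


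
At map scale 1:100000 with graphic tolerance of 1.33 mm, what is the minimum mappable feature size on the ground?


ground = 1.33 mm * 100000 / 1000 = 133.0 m

133.0 m


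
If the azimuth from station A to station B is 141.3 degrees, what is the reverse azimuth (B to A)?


back azimuth = (141.3 + 180) mod 360 = 321.3 degrees

321.3 degrees


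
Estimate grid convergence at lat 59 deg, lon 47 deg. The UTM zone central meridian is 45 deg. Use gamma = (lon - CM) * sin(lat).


gamma = (47 - 45) * sin(59) = 2 * 0.857167 = 1.714 degrees

1.714 degrees


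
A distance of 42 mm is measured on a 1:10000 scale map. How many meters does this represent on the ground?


ground = 42 mm * 10000 / 1000 = 420.0 m

420.0 m


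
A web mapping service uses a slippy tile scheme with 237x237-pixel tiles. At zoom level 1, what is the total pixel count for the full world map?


tiles per axis = 2^1 = 2
total tiles = 2^2 = 4
pixels per axis = 2 * 237 = 474
total pixels = 474^2 = 224676

224676 pixels


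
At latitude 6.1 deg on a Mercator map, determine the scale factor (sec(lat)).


SF = 1 / cos(6.1) = 1 / 0.994338 = 1.006

1.006


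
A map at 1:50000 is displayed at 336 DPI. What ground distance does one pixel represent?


pixel_cm = 2.54 / 336 ≈ 0.00756 cm
ground = pixel_cm * 50000 / 100 = 2.54 * 50000 / (336 * 100) = 127000 / 33600 ≈ 3.78 m

3.78 m


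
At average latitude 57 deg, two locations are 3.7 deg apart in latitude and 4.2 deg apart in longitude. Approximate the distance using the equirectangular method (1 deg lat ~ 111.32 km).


dlat_km = 3.7 * 111.32 = 411.884
dlon_km = 4.2 * 111.32 * cos(57) ≈ 254.643
dist = sqrt(411.884^2 + 254.643^2) ≈ 484.2 km

484.2 km


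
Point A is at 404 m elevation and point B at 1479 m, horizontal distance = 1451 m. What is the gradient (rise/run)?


gradient = (1479 - 404) / 1451 = 1075 / 1451 = 0.7409

0.7409


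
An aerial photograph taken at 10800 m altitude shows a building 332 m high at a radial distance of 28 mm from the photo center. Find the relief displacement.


d = h * r / H = 332 * 28 / 10800 = 0.86 mm

0.86 mm


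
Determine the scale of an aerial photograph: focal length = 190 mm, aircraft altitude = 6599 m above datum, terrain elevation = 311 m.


scale = f / (H - h) = 190 mm / 6288 m = 190 / 6288000 = 1:33095

1:33095


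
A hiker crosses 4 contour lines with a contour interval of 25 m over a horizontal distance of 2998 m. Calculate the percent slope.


elevation change = 4 * 25 = 100 m
slope = 100 / 2998 * 100 = 3.3%

3.3%


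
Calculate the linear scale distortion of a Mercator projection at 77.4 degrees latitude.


SF = 1 / cos(77.4) = 1 / 0.218143 = 4.584

4.584


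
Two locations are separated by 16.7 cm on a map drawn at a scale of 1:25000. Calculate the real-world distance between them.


ground = 16.7 cm * 25000 / 100 = 4175.0 m = 4.175 km

4.175 km


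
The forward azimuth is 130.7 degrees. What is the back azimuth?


back azimuth = (130.7 + 180) mod 360 = 310.7 degrees

310.7 degrees


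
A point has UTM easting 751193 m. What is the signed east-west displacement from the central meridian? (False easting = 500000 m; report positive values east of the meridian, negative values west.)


displacement = 751193 - 500000 = 251193 m

251193 m


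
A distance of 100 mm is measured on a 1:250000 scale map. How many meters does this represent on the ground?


ground = 100 mm * 250000 / 1000 = 25000.0 m

25000.0 m


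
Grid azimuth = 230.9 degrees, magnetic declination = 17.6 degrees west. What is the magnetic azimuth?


magnetic azimuth = grid azimuth - declination (east +ve)
mag_az = 230.9 - -17.6 = 248.5 degrees

248.5 degrees


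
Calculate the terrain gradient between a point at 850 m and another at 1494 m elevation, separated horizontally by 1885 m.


gradient = (1494 - 850) / 1885 = 644 / 1885 = 0.3416

0.3416


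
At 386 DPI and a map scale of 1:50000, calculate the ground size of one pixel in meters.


pixel_cm = 2.54 / 386 ≈ 0.00658 cm
ground = pixel_cm * 50000 / 100 = 2.54 * 50000 / (386 * 100) = 127000 / 38600 ≈ 3.29 m

3.29 m


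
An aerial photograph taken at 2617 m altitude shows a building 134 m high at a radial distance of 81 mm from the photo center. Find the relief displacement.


d = h * r / H = 134 * 81 / 2617 = 4.15 mm

4.15 mm


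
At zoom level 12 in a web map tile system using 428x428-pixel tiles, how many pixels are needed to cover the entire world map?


tiles per axis = 2^12 = 4096
total tiles = 4096^2 = 16777216
pixels per axis = 4096 * 428 = 1753088
total pixels = 1753088^2 = 3073317535744

3073317535744 pixels


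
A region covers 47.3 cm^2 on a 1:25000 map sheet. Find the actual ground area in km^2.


ground_area = 47.3 * (25000/100)^2 = 2956250.0 m^2 = 2.95625 km^2 ≈ 2.956 km^2

2.956 km^2


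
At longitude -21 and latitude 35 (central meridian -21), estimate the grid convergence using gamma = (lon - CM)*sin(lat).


gamma = (-21 - -21) * sin(35) = 0 * 0.573576 = 0.0 degrees

0.0 degrees


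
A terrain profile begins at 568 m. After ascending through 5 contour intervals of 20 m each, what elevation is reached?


elevation = 568 + 5 * 20 = 668 m

668 m


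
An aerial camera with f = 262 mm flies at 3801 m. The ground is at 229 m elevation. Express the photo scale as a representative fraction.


scale = f / (H - h) = 262 mm / 3572 m = 262 / 3572000 = 1:13634

1:13634


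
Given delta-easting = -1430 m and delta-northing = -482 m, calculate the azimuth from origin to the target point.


az = atan2(-1430, -482) = -108.6 deg
adjusted to 0-360: 251.4 degrees

251.4 degrees


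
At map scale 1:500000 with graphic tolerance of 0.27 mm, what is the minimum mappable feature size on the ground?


ground = 0.27 mm * 500000 / 1000 = 135.0 m

135.0 m


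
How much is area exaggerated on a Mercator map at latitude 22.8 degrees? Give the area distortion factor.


area_distortion = 1/cos^2(22.8) = 1.177

1.177


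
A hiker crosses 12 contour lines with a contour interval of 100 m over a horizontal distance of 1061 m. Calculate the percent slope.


elevation change = 12 * 100 = 1200 m
slope = 1200 / 1061 * 100 = 113.1%

113.1%


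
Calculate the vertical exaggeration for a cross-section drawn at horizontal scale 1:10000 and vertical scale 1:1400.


VE = horizontal_scale / vertical_scale = 10000 / 1400 ≈ 7.1

7.1x


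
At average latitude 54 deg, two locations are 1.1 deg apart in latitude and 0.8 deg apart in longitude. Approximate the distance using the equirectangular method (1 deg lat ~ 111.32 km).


dlat_km = 1.1 * 111.32 = 122.452
dlon_km = 0.8 * 111.32 * cos(54) ≈ 52.346
dist = sqrt(122.452^2 + 52.346^2) ≈ 133.2 km

133.2 km


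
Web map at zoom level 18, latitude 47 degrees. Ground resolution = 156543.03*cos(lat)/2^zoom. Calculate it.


res = 156543.03 * cos(47) / 2^18 = 156543.03 * 0.68199836 / 262144 = 0.41 m/pixel

0.41 m/pixel


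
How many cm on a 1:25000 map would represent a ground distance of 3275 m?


map_cm = 3275 * 100 / 25000 = 13.1 cm

13.1 cm


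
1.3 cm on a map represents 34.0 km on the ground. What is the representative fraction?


ground = 34.0 km = 3400000 cm; RF denominator = ground / map = 3400000 / 1.3 ≈ 2615385; RF = 1:2615385

1:2615385


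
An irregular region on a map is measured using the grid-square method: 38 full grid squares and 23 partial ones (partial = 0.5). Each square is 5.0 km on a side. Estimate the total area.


effective squares = 38 + 23 * 0.5 = 49.5
area = 49.5 * 25.0 = 1237.5 km^2

1237.5 km^2


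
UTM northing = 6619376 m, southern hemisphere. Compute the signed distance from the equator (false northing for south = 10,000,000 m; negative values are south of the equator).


For southern: actual = 6619376 - 10000000 = -3380624 m

-3380624 m


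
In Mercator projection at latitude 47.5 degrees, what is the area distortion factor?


area_distortion = 1/cos^2(47.5) = 2.191

2.191


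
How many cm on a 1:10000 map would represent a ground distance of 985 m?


map_cm = 985 * 100 / 10000 = 9.85 cm

9.85 cm


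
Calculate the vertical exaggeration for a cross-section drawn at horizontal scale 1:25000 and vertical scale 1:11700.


VE = horizontal_scale / vertical_scale = 25000 / 11700 ≈ 2.1

2.1x


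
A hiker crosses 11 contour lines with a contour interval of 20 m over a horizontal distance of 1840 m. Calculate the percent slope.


elevation change = 11 * 20 = 220 m
slope = 220 / 1840 * 100 = 12.0%

12.0%


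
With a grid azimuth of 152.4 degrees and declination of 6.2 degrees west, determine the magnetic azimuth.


magnetic azimuth = grid azimuth - declination (east +ve)
mag_az = 152.4 - -6.2 = 158.6 degrees

158.6 degrees


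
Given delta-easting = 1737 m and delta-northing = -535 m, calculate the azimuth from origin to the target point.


az = atan2(1737, -535) = 107.1 deg
adjusted to 0-360: 107.1 degrees

107.1 degrees


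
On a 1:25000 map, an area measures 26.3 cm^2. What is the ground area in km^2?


ground_area = 26.3 * (25000/100)^2 = 1643750.0 m^2 = 1.64375 km^2 ≈ 1.644 km^2

1.644 km^2


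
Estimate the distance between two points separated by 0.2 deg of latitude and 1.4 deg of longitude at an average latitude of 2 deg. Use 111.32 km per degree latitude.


dlat_km = 0.2 * 111.32 = 22.264
dlon_km = 1.4 * 111.32 * cos(2) ≈ 155.753
dist = sqrt(22.264^2 + 155.753^2) ≈ 157.3 km

157.3 km


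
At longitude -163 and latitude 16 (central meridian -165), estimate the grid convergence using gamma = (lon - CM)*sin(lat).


gamma = (-163 - -165) * sin(16) = 2 * 0.275637 = 0.551 degrees

0.551 degrees


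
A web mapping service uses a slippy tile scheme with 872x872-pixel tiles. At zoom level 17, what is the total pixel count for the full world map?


tiles per axis = 2^17 = 131072
total tiles = 131072^2 = 17179869184
pixels per axis = 131072 * 872 = 114294784
total pixels = 114294784^2 = 13063297649606656

13063297649606656 pixels


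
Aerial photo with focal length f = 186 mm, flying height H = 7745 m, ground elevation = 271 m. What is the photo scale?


scale = f / (H - h) = 186 mm / 7474 m = 186 / 7474000 = 1:40183

1:40183


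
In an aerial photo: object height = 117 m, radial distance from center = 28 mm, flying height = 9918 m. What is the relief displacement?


d = h * r / H = 117 * 28 / 9918 = 0.33 mm

0.33 mm


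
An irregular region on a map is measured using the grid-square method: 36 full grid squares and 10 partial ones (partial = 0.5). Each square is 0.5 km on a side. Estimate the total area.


effective squares = 36 + 10 * 0.5 = 41.0
area = 41.0 * 0.25 = 10.25 km^2

10.25 km^2


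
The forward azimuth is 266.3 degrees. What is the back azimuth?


back azimuth = (266.3 + 180) mod 360 = 86.3 degrees

86.3 degrees


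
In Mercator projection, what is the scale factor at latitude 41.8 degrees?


SF = 1 / cos(41.8) = 1 / 0.745476 = 1.341

1.341


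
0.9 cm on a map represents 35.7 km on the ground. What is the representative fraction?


ground = 35.7 km = 3570000 cm; RF denominator = ground / map = 3570000 / 0.9 ≈ 3966667; RF = 1:3966667

1:3966667


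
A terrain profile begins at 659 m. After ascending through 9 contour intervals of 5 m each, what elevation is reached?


elevation = 659 + 9 * 5 = 704 m

704 m


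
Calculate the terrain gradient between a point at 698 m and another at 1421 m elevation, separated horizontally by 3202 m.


gradient = (1421 - 698) / 3202 = 723 / 3202 = 0.2258

0.2258


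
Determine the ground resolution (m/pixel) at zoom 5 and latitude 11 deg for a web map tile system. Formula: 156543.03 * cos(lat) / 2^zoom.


res = 156543.03 * cos(11) / 2^5 = 156543.03 * 0.98162718 / 32 = 4802.09 m/pixel

4802.09 m/pixel


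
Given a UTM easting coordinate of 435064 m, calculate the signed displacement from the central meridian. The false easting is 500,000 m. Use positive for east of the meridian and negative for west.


displacement = 435064 - 500000 = -64936 m

-64936 m


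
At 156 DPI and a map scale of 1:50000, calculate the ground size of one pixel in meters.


pixel_cm = 2.54 / 156 ≈ 0.016282 cm
ground = pixel_cm * 50000 / 100 = 2.54 * 50000 / (156 * 100) = 127000 / 15600 ≈ 8.14 m

8.14 m


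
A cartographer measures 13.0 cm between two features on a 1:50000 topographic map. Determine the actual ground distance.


ground = 13.0 cm * 50000 / 100 = 6500.0 m = 6.5 km

6.5 km


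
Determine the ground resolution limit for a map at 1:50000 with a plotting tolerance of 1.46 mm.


ground = 1.46 mm * 50000 / 1000 = 73.0 m

73.0 m


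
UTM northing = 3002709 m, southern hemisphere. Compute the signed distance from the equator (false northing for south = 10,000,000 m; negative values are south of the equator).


For southern: actual = 3002709 - 10000000 = -6997291 m

-6997291 m


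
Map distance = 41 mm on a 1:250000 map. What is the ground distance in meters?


ground = 41 mm * 250000 / 1000 = 10250.0 m

10250.0 m


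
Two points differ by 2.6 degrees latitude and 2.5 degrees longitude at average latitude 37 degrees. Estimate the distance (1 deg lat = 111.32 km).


dlat_km = 2.6 * 111.32 = 289.432
dlon_km = 2.5 * 111.32 * cos(37) ≈ 222.26
dist = sqrt(289.432^2 + 222.26^2) ≈ 364.9 km

364.9 km


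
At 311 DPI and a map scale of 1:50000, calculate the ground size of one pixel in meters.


pixel_cm = 2.54 / 311 ≈ 0.008167 cm
ground = pixel_cm * 50000 / 100 = 2.54 * 50000 / (311 * 100) = 127000 / 31100 ≈ 4.08 m

4.08 m


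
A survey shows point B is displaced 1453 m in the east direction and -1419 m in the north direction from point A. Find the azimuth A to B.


az = atan2(1453, -1419) = 134.3 deg
adjusted to 0-360: 134.3 degrees

134.3 degrees


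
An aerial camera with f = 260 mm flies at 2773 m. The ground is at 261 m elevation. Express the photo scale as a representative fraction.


scale = f / (H - h) = 260 mm / 2512 m = 260 / 2512000 = 1:9662

1:9662


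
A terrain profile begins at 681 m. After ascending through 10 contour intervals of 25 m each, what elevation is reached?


elevation = 681 + 10 * 25 = 931 m

931 m


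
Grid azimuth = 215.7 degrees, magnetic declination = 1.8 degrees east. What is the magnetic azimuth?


magnetic azimuth = grid azimuth - declination (east +ve)
mag_az = 215.7 - 1.8 = 213.9 degrees

213.9 degrees


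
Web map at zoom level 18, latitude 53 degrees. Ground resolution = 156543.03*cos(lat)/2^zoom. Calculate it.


res = 156543.03 * cos(53) / 2^18 = 156543.03 * 0.60181502 / 262144 = 0.36 m/pixel

0.36 m/pixel


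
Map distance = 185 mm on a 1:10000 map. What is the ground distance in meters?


ground = 185 mm * 10000 / 1000 = 1850.0 m

1850.0 m


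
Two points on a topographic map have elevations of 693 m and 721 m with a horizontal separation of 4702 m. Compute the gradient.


gradient = (721 - 693) / 4702 = 28 / 4702 = 0.006

0.006


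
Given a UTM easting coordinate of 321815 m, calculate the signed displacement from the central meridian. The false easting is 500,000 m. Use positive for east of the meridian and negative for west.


displacement = 321815 - 500000 = -178185 m

-178185 m


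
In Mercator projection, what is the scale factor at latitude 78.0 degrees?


SF = 1 / cos(78.0) = 1 / 0.207912 = 4.81

4.81


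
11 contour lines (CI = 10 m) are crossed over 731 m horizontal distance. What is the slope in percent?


elevation change = 11 * 10 = 110 m
slope = 110 / 731 * 100 = 15.0%

15.0%


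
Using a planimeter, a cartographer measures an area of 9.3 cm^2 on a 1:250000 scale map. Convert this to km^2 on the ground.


ground_area = 9.3 * (250000/100)^2 = 58125000.0 m^2 = 58.125 km^2

58.125 km^2


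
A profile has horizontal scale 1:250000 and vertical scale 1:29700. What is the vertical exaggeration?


VE = horizontal_scale / vertical_scale = 250000 / 29700 ≈ 8.4

8.4x


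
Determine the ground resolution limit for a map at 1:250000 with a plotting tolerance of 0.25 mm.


ground = 0.25 mm * 250000 / 1000 = 62.5 m

62.5 m


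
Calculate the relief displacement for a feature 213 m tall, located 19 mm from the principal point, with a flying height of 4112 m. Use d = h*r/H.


d = h * r / H = 213 * 19 / 4112 = 0.98 mm

0.98 mm


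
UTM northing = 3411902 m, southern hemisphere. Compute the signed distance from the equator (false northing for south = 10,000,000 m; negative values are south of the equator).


For southern: actual = 3411902 - 10000000 = -6588098 m

-6588098 m


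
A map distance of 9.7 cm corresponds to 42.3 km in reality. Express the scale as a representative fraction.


ground = 42.3 km = 4230000 cm; RF denominator = ground / map = 4230000 / 9.7 ≈ 436082; RF = 1:436082

1:436082


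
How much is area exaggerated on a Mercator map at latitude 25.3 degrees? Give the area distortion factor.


area_distortion = 1/cos^2(25.3) = 1.223

1.223


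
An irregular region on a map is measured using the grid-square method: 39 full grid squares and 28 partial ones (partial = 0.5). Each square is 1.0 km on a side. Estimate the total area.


effective squares = 39 + 28 * 0.5 = 53.0
area = 53.0 * 1.0 = 53.0 km^2

53.0 km^2


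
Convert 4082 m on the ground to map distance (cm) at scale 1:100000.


map_cm = 4082 * 100 / 100000 = 4.082 cm ≈ 4.08 cm

4.08 cm


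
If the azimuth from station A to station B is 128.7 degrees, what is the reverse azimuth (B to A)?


back azimuth = (128.7 + 180) mod 360 = 308.7 degrees

308.7 degrees


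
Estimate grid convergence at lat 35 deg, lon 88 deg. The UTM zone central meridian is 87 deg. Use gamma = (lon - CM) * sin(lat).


gamma = (88 - 87) * sin(35) = 1 * 0.573576 = 0.574 degrees

0.574 degrees


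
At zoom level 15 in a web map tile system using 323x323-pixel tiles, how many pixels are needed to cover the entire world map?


tiles per axis = 2^15 = 32768
total tiles = 32768^2 = 1073741824
pixels per axis = 32768 * 323 = 10584064
total pixels = 10584064^2 = 112022410756096

112022410756096 pixels


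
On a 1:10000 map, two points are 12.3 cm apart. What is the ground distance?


ground = 12.3 cm * 10000 / 100 = 1230.0 m = 1.23 km

1.23 km


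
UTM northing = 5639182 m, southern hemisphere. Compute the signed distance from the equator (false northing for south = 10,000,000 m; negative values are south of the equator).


For southern: actual = 5639182 - 10000000 = -4360818 m

-4360818 m


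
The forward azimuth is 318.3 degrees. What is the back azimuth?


back azimuth = (318.3 + 180) mod 360 = 138.3 degrees

138.3 degrees


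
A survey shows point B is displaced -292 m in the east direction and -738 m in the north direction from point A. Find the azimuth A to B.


az = atan2(-292, -738) = -158.4 deg
adjusted to 0-360: 201.6 degrees

201.6 degrees


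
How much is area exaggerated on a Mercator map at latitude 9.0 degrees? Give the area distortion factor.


area_distortion = 1/cos^2(9.0) = 1.025

1.025


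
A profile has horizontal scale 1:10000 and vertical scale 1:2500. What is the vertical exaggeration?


VE = horizontal_scale / vertical_scale = 10000 / 2500 = 4.0

4.0x


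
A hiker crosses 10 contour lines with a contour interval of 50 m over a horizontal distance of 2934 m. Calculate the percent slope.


elevation change = 10 * 50 = 500 m
slope = 500 / 2934 * 100 = 17.0%

17.0%


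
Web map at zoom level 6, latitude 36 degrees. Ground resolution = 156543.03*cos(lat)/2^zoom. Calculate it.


res = 156543.03 * cos(36) / 2^6 = 156543.03 * 0.80901699 / 64 = 1978.84 m/pixel

1978.84 m/pixel


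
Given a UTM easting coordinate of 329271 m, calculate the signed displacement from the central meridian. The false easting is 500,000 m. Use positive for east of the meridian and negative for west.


displacement = 329271 - 500000 = -170729 m

-170729 m


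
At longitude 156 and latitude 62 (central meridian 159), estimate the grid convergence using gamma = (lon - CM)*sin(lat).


gamma = (156 - 159) * sin(62) = -3 * 0.882948 = -2.649 degrees

-2.649 degrees


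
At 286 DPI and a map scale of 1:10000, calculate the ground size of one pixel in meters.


pixel_cm = 2.54 / 286 ≈ 0.008881 cm
ground = pixel_cm * 10000 / 100 = 2.54 * 10000 / (286 * 100) = 25400 / 28600 ≈ 0.89 m

0.89 m


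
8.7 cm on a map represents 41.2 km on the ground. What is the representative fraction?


ground = 41.2 km = 4120000 cm; RF denominator = ground / map = 4120000 / 8.7 ≈ 473563; RF = 1:473563

1:473563


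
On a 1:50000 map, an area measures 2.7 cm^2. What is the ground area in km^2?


ground_area = 2.7 * (50000/100)^2 = 675000.0 m^2 = 0.675 km^2

0.675 km^2


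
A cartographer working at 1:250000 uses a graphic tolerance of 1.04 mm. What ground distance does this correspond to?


ground = 1.04 mm * 250000 / 1000 = 260.0 m

260.0 m


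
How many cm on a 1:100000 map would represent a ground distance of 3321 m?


map_cm = 3321 * 100 / 100000 = 3.321 cm ≈ 3.32 cm

3.32 cm


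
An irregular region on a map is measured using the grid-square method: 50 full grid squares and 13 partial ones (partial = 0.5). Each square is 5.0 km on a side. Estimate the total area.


effective squares = 50 + 13 * 0.5 = 56.5
area = 56.5 * 25.0 = 1412.5 km^2

1412.5 km^2


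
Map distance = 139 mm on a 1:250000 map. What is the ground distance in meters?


ground = 139 mm * 250000 / 1000 = 34750.0 m

34750.0 m


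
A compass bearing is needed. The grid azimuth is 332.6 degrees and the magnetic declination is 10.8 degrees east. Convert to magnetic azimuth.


magnetic azimuth = grid azimuth - declination (east +ve)
mag_az = 332.6 - 10.8 = 321.8 degrees

321.8 degrees


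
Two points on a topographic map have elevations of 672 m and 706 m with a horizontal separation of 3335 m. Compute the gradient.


gradient = (706 - 672) / 3335 = 34 / 3335 = 0.0102

0.0102


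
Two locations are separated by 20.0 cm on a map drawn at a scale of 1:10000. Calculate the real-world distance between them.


ground = 20.0 cm * 10000 / 100 = 2000.0 m = 2.0 km

2.0 km


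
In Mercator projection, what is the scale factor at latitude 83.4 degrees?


SF = 1 / cos(83.4) = 1 / 0.114937 = 8.7

8.7


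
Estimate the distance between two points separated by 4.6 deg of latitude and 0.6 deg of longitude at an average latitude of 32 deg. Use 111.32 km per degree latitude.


dlat_km = 4.6 * 111.32 = 512.072
dlon_km = 0.6 * 111.32 * cos(32) ≈ 56.643
dist = sqrt(512.072^2 + 56.643^2) ≈ 515.2 km

515.2 km


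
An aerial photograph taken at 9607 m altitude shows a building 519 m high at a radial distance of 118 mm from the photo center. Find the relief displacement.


d = h * r / H = 519 * 118 / 9607 = 6.37 mm

6.37 mm


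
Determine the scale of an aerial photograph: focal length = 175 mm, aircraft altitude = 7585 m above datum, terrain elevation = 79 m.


scale = f / (H - h) = 175 mm / 7506 m = 175 / 7506000 = 1:42891

1:42891


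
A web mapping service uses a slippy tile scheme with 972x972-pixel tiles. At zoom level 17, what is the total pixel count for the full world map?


tiles per axis = 2^17 = 131072
total tiles = 131072^2 = 17179869184
pixels per axis = 131072 * 972 = 127401984
total pixels = 127401984^2 = 16231265527136256

16231265527136256 pixels


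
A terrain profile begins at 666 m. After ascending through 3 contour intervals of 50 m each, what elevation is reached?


elevation = 666 + 3 * 50 = 816 m

816 m


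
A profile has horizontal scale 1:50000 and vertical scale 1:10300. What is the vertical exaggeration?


VE = horizontal_scale / vertical_scale = 50000 / 10300 ≈ 4.9

4.9x


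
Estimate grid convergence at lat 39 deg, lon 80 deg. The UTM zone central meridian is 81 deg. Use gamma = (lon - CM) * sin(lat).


gamma = (80 - 81) * sin(39) = -1 * 0.62932 = -0.629 degrees

-0.629 degrees


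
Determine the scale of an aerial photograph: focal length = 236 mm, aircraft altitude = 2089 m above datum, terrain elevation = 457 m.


scale = f / (H - h) = 236 mm / 1632 m = 236 / 1632000 = 1:6915

1:6915


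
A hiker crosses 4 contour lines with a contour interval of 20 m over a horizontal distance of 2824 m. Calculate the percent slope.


elevation change = 4 * 20 = 80 m
slope = 80 / 2824 * 100 = 2.8%

2.8%


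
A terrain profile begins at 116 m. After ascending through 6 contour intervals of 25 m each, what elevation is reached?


elevation = 116 + 6 * 25 = 266 m

266 m


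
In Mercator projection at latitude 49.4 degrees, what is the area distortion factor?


area_distortion = 1/cos^2(49.4) = 2.361

2.361


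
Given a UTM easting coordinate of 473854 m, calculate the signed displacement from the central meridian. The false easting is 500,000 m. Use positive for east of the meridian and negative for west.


displacement = 473854 - 500000 = -26146 m

-26146 m


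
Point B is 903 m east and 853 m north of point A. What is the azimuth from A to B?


az = atan2(903, 853) = 46.6 deg
adjusted to 0-360: 46.6 degrees

46.6 degrees


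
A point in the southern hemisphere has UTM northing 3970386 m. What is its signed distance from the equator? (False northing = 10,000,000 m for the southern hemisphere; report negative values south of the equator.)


For southern: actual = 3970386 - 10000000 = -6029614 m

-6029614 m


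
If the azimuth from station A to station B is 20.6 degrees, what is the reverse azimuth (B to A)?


back azimuth = (20.6 + 180) mod 360 = 200.6 degrees

200.6 degrees


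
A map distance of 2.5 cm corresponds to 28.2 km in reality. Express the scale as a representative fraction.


ground = 28.2 km = 2820000 cm; RF denominator = ground / map = 2820000 / 2.5 = 1128000; RF = 1:1128000

1:1128000


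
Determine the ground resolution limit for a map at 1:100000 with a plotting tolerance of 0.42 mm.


ground = 0.42 mm * 100000 / 1000 = 42.0 m

42.0 m


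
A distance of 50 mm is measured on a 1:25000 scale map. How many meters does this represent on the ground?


ground = 50 mm * 25000 / 1000 = 1250.0 m

1250.0 m


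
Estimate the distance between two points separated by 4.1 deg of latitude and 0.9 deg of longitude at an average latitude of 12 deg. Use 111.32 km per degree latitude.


dlat_km = 4.1 * 111.32 = 456.412
dlon_km = 0.9 * 111.32 * cos(12) ≈ 97.999
dist = sqrt(456.412^2 + 97.999^2) ≈ 466.8 km

466.8 km


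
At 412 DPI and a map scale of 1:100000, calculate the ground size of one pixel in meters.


pixel_cm = 2.54 / 412 ≈ 0.006165 cm
ground = pixel_cm * 100000 / 100 = 2.54 * 100000 / (412 * 100) = 254000 / 41200 ≈ 6.17 m

6.17 m


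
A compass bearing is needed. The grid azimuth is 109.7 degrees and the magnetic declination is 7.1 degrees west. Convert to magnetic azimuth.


magnetic azimuth = grid azimuth - declination (east +ve)
mag_az = 109.7 - -7.1 = 116.8 degrees

116.8 degrees


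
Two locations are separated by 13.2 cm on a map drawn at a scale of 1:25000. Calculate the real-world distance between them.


ground = 13.2 cm * 25000 / 100 = 3300.0 m = 3.3 km

3.3 km


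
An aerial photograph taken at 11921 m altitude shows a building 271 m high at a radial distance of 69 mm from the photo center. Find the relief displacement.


d = h * r / H = 271 * 69 / 11921 = 1.57 mm

1.57 mm


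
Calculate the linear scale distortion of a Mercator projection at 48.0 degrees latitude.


SF = 1 / cos(48.0) = 1 / 0.669131 = 1.494

1.494


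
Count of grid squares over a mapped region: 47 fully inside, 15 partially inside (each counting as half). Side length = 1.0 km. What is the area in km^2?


effective squares = 47 + 15 * 0.5 = 54.5
area = 54.5 * 1.0 = 54.5 km^2

54.5 km^2


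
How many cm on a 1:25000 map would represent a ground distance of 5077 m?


map_cm = 5077 * 100 / 25000 = 20.308 cm ≈ 20.31 cm

20.31 cm


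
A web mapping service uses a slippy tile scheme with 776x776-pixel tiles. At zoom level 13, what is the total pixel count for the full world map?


tiles per axis = 2^13 = 8192
total tiles = 8192^2 = 67108864
pixels per axis = 8192 * 776 = 6356992
total pixels = 6356992^2 = 40411347288064

40411347288064 pixels


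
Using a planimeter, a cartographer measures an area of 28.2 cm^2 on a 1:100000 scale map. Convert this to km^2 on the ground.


ground_area = 28.2 * (100000/100)^2 = 28200000.0 m^2 = 28.2 km^2

28.2 km^2


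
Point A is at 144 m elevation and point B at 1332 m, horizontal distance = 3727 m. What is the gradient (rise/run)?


gradient = (1332 - 144) / 3727 = 1188 / 3727 = 0.3188

0.3188


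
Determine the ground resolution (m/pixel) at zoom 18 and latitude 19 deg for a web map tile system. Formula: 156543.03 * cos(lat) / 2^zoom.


res = 156543.03 * cos(19) / 2^18 = 156543.03 * 0.94551858 / 262144 = 0.56 m/pixel

0.56 m/pixel


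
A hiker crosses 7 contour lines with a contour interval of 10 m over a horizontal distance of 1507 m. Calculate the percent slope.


elevation change = 7 * 10 = 70 m
slope = 70 / 1507 * 100 = 4.6%

4.6%


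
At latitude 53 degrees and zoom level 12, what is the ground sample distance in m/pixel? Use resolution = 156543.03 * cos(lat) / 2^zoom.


res = 156543.03 * cos(53) / 2^12 = 156543.03 * 0.60181502 / 4096 = 23.0 m/pixel

23.0 m/pixel


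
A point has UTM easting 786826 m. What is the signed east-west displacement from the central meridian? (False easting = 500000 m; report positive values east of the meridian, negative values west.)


displacement = 786826 - 500000 = 286826 m

286826 m


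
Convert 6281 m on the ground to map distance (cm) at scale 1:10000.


map_cm = 6281 * 100 / 10000 = 62.81 cm

62.81 cm


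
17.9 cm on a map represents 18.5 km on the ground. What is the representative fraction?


ground = 18.5 km = 1850000 cm; RF denominator = ground / map = 1850000 / 17.9 ≈ 103352; RF = 1:103352

1:103352


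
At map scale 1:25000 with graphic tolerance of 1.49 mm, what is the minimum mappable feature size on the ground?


ground = 1.49 mm * 25000 / 1000 = 37.25 m

37.25 m


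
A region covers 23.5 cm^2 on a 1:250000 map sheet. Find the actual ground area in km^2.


ground_area = 23.5 * (250000/100)^2 = 146875000.0 m^2 = 146.875 km^2

146.875 km^2


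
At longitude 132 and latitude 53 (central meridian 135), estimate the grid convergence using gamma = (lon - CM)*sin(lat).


gamma = (132 - 135) * sin(53) = -3 * 0.798636 = -2.396 degrees

-2.396 degrees


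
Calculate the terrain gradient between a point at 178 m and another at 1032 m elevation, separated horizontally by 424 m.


gradient = (1032 - 178) / 424 = 854 / 424 = 2.0142

2.0142


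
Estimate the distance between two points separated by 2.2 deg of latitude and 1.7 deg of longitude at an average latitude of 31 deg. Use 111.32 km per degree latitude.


dlat_km = 2.2 * 111.32 = 244.904
dlon_km = 1.7 * 111.32 * cos(31) ≈ 162.214
dist = sqrt(244.904^2 + 162.214^2) ≈ 293.8 km

293.8 km


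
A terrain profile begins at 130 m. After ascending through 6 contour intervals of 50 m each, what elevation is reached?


elevation = 130 + 6 * 50 = 430 m

430 m


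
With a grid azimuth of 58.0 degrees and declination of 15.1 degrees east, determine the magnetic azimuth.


magnetic azimuth = grid azimuth - declination (east +ve)
mag_az = 58.0 - 15.1 = 42.9 degrees

42.9 degrees


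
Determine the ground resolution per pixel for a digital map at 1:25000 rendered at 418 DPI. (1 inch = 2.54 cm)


pixel_cm = 2.54 / 418 ≈ 0.006077 cm
ground = pixel_cm * 25000 / 100 = 2.54 * 25000 / (418 * 100) = 63500 / 41800 ≈ 1.52 m

1.52 m


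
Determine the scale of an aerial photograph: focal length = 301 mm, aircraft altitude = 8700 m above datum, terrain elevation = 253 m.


scale = f / (H - h) = 301 mm / 8447 m = 301 / 8447000 = 1:28063

1:28063


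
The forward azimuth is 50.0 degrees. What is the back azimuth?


back azimuth = (50.0 + 180) mod 360 = 230.0 degrees

230.0 degrees


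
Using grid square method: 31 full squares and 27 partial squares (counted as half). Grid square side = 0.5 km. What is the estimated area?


effective squares = 31 + 27 * 0.5 = 44.5
area = 44.5 * 0.25 = 11.125 km^2

11.125 km^2


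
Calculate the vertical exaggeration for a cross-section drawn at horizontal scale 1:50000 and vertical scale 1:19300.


VE = horizontal_scale / vertical_scale = 50000 / 19300 ≈ 2.6

2.6x
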